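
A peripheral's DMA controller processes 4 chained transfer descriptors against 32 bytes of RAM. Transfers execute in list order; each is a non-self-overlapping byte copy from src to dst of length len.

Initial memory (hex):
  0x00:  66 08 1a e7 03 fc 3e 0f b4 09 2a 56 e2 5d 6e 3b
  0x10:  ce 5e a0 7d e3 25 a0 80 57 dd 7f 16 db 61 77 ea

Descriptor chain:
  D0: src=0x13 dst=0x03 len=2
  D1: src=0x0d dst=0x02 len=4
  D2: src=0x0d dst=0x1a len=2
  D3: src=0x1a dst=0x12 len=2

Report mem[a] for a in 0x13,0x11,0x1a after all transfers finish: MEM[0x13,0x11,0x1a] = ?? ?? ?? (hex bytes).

  after D0: wrote 2B at 0x03 = 7de3
  after D1: wrote 4B at 0x02 = 5d6e3bce
  after D2: wrote 2B at 0x1a = 5d6e
  after D3: wrote 2B at 0x12 = 5d6e
query mem[0x13]=0x6e, mem[0x11]=0x5e, mem[0x1a]=0x5d

MEM[0x13,0x11,0x1a] = 6e 5e 5d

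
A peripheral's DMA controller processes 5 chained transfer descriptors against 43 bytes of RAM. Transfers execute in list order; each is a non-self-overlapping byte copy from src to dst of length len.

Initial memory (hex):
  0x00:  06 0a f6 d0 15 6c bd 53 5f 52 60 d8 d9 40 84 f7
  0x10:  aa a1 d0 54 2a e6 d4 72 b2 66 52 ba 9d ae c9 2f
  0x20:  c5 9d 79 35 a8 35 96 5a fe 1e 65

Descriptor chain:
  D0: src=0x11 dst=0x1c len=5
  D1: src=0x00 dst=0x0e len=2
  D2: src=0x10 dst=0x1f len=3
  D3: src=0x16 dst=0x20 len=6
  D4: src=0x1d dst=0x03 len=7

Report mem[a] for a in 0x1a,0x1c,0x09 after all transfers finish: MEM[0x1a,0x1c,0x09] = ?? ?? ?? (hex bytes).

[0] 0x11->0x1c len=5 : a1 d0 54 2a e6
[1] 0x00->0x0e len=2 : 06 0a
[2] 0x10->0x1f len=3 : aa a1 d0
[3] 0x16->0x20 len=6 : d4 72 b2 66 52 ba
[4] 0x1d->0x03 len=7 : d0 54 aa d4 72 b2 66
query mem[0x1a]=0x52, mem[0x1c]=0xa1, mem[0x09]=0x66

MEM[0x1a,0x1c,0x09] = 52 a1 66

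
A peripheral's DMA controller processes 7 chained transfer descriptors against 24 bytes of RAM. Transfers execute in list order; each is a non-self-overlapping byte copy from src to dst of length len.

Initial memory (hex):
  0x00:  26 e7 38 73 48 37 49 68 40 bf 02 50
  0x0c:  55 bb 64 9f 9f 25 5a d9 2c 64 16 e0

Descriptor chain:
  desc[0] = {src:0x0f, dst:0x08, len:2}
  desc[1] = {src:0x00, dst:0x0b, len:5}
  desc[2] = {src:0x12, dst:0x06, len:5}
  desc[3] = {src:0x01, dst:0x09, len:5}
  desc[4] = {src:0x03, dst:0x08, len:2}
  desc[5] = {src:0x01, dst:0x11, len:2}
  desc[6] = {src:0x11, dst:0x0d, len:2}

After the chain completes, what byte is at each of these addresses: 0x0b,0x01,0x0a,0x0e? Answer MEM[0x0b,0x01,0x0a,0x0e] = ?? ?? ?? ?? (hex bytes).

D0: mem[0x08..0x09] <- [9f 9f]
D1: mem[0x0b..0x0f] <- [26 e7 38 73 48]
D2: mem[0x06..0x0a] <- [5a d9 2c 64 16]
D3: mem[0x09..0x0d] <- [e7 38 73 48 37]
D4: mem[0x08..0x09] <- [73 48]
D5: mem[0x11..0x12] <- [e7 38]
D6: mem[0x0d..0x0e] <- [e7 38]
query mem[0x0b]=0x73, mem[0x01]=0xe7, mem[0x0a]=0x38, mem[0x0e]=0x38

MEM[0x0b,0x01,0x0a,0x0e] = 73 e7 38 38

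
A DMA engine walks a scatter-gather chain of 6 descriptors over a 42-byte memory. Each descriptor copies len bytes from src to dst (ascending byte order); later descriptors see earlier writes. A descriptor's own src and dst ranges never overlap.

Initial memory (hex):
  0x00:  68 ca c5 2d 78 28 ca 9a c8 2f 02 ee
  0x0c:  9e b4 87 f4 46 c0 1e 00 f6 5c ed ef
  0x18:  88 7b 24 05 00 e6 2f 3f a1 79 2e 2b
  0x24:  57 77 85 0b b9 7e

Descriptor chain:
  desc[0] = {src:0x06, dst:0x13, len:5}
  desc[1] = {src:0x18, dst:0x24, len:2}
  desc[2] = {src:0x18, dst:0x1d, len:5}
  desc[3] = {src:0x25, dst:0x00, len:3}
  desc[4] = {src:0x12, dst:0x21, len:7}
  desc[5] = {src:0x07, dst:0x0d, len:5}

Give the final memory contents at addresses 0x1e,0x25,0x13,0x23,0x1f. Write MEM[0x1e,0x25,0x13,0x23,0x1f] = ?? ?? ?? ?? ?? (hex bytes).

[0] 0x06->0x13 len=5 : ca 9a c8 2f 02
[1] 0x18->0x24 len=2 : 88 7b
[2] 0x18->0x1d len=5 : 88 7b 24 05 00
[3] 0x25->0x00 len=3 : 7b 85 0b
[4] 0x12->0x21 len=7 : 1e ca 9a c8 2f 02 88
[5] 0x07->0x0d len=5 : 9a c8 2f 02 ee
query mem[0x1e]=0x7b, mem[0x25]=0x2f, mem[0x13]=0xca, mem[0x23]=0x9a, mem[0x1f]=0x24

MEM[0x1e,0x25,0x13,0x23,0x1f] = 7b 2f ca 9a 24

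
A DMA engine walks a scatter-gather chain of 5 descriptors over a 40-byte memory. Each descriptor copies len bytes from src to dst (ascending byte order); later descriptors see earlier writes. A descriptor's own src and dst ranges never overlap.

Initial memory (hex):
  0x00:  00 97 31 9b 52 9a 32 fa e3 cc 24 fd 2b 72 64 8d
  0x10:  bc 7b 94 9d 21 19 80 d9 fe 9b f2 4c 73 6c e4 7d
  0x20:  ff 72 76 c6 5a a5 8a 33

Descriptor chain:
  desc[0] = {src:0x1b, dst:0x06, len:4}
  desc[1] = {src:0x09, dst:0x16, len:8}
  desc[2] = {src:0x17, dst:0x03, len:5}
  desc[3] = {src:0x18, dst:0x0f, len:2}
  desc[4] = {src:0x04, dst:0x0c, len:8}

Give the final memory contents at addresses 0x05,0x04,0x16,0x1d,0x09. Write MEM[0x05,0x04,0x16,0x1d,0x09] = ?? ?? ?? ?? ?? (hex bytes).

MEM[0x05,0x04,0x16,0x1d,0x09] = 2b fd e4 bc e4

D0: mem[0x06..0x09] <- [4c 73 6c e4]
D1: mem[0x16..0x1d] <- [e4 24 fd 2b 72 64 8d bc]
D2: mem[0x03..0x07] <- [24 fd 2b 72 64]
D3: mem[0x0f..0x10] <- [fd 2b]
D4: mem[0x0c..0x13] <- [fd 2b 72 64 6c e4 24 fd]
query mem[0x05]=0x2b, mem[0x04]=0xfd, mem[0x16]=0xe4, mem[0x1d]=0xbc, mem[0x09]=0xe4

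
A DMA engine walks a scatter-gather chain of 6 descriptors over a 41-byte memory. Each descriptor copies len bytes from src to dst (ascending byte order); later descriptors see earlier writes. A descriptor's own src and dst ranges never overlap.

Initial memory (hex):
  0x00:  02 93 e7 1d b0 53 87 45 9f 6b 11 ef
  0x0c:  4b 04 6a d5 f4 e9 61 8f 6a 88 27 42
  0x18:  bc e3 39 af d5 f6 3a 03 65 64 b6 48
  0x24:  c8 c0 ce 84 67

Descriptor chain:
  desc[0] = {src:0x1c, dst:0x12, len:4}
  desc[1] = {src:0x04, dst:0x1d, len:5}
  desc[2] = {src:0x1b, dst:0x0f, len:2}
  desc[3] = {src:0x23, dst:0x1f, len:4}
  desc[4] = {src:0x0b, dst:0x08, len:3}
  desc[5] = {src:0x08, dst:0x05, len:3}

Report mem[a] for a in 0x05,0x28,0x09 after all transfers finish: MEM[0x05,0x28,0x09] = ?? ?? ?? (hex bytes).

D0: mem[0x12..0x15] <- [d5 f6 3a 03]
D1: mem[0x1d..0x21] <- [b0 53 87 45 9f]
D2: mem[0x0f..0x10] <- [af d5]
D3: mem[0x1f..0x22] <- [48 c8 c0 ce]
D4: mem[0x08..0x0a] <- [ef 4b 04]
D5: mem[0x05..0x07] <- [ef 4b 04]
query mem[0x05]=0xef, mem[0x28]=0x67, mem[0x09]=0x4b

MEM[0x05,0x28,0x09] = ef 67 4b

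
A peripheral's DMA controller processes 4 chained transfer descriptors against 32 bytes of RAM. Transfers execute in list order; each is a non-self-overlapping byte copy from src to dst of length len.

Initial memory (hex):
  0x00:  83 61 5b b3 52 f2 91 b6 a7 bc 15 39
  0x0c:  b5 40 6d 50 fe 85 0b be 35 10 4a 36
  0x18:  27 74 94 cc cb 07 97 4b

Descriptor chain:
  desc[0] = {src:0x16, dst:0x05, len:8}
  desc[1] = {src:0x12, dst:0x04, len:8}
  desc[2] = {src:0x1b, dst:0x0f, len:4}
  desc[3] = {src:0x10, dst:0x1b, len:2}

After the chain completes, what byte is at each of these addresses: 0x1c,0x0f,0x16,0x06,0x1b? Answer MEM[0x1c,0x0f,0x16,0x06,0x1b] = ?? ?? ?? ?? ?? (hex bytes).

MEM[0x1c,0x0f,0x16,0x06,0x1b] = 07 cc 4a 35 cb

#0 dst[0x05+8] := {0x4a,0x36,0x27,0x74,0x94,0xcc,0xcb,0x07}
#1 dst[0x04+8] := {0x0b,0xbe,0x35,0x10,0x4a,0x36,0x27,0x74}
#2 dst[0x0f+4] := {0xcc,0xcb,0x07,0x97}
#3 dst[0x1b+2] := {0xcb,0x07}
query mem[0x1c]=0x07, mem[0x0f]=0xcc, mem[0x16]=0x4a, mem[0x06]=0x35, mem[0x1b]=0xcb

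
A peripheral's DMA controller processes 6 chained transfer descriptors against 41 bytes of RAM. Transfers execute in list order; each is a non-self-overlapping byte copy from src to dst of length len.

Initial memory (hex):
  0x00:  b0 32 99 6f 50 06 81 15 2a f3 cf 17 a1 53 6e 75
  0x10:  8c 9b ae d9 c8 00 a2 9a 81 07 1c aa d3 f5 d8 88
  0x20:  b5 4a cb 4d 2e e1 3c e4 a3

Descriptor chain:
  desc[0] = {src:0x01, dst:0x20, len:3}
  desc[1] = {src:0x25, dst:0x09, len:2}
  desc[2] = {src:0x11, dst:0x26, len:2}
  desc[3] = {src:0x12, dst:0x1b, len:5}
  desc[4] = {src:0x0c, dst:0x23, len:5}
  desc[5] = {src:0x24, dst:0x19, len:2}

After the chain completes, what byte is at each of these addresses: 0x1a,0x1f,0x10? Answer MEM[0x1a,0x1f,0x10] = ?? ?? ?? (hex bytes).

MEM[0x1a,0x1f,0x10] = 6e a2 8c

  after D0: wrote 3B at 0x20 = 32996f
  after D1: wrote 2B at 0x09 = e13c
  after D2: wrote 2B at 0x26 = 9bae
  after D3: wrote 5B at 0x1b = aed9c800a2
  after D4: wrote 5B at 0x23 = a1536e758c
  after D5: wrote 2B at 0x19 = 536e
query mem[0x1a]=0x6e, mem[0x1f]=0xa2, mem[0x10]=0x8c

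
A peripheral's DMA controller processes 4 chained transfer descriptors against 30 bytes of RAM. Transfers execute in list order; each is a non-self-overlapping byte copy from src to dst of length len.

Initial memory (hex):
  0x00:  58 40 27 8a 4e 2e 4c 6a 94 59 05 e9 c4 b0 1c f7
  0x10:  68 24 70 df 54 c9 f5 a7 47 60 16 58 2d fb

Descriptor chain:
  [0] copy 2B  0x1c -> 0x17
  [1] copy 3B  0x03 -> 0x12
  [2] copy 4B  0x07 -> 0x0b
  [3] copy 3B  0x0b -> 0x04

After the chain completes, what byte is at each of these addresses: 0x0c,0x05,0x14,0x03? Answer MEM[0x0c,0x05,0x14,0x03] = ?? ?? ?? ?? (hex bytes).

MEM[0x0c,0x05,0x14,0x03] = 94 94 2e 8a

  after D0: wrote 2B at 0x17 = 2dfb
  after D1: wrote 3B at 0x12 = 8a4e2e
  after D2: wrote 4B at 0x0b = 6a945905
  after D3: wrote 3B at 0x04 = 6a9459
query mem[0x0c]=0x94, mem[0x05]=0x94, mem[0x14]=0x2e, mem[0x03]=0x8a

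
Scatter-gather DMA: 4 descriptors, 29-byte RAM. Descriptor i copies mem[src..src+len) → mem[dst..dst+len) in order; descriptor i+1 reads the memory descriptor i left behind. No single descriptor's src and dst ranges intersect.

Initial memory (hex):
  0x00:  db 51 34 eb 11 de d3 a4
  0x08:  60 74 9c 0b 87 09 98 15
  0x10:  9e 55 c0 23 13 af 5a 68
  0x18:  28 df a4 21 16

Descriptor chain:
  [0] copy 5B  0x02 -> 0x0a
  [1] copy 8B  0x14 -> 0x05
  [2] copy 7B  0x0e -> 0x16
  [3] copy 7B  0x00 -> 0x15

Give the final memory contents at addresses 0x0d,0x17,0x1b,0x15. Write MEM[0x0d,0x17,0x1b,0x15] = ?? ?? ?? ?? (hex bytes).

#0 dst[0x0a+5] := {0x34,0xeb,0x11,0xde,0xd3}
#1 dst[0x05+8] := {0x13,0xaf,0x5a,0x68,0x28,0xdf,0xa4,0x21}
#2 dst[0x16+7] := {0xd3,0x15,0x9e,0x55,0xc0,0x23,0x13}
#3 dst[0x15+7] := {0xdb,0x51,0x34,0xeb,0x11,0x13,0xaf}
query mem[0x0d]=0xde, mem[0x17]=0x34, mem[0x1b]=0xaf, mem[0x15]=0xdb

MEM[0x0d,0x17,0x1b,0x15] = de 34 af db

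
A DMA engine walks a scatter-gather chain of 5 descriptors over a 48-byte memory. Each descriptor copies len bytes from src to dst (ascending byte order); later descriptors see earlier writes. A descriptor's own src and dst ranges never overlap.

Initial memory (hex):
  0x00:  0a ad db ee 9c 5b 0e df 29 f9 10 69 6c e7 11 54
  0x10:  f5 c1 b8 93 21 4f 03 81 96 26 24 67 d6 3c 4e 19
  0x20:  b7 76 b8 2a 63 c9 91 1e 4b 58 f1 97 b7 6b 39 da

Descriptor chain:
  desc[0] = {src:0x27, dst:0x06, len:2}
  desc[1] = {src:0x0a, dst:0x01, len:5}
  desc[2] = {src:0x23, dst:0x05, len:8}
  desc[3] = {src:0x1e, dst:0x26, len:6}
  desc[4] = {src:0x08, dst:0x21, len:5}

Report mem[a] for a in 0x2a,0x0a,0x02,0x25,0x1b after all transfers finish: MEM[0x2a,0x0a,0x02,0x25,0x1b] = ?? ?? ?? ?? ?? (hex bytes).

MEM[0x2a,0x0a,0x02,0x25,0x1b] = b8 4b 69 f1 67

[0] 0x27->0x06 len=2 : 1e 4b
[1] 0x0a->0x01 len=5 : 10 69 6c e7 11
[2] 0x23->0x05 len=8 : 2a 63 c9 91 1e 4b 58 f1
[3] 0x1e->0x26 len=6 : 4e 19 b7 76 b8 2a
[4] 0x08->0x21 len=5 : 91 1e 4b 58 f1
query mem[0x2a]=0xb8, mem[0x0a]=0x4b, mem[0x02]=0x69, mem[0x25]=0xf1, mem[0x1b]=0x67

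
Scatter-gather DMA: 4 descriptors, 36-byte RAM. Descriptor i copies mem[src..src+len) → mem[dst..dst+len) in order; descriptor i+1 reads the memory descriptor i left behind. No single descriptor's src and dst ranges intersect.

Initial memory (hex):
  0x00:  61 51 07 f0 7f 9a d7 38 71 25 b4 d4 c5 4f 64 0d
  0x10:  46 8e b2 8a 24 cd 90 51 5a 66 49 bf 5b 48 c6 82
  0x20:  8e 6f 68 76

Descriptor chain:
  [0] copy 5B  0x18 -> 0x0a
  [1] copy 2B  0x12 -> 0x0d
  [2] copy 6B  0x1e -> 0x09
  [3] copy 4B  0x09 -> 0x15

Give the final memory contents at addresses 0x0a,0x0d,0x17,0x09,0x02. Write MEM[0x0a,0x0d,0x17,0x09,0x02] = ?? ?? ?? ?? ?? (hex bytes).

MEM[0x0a,0x0d,0x17,0x09,0x02] = 82 68 8e c6 07

[0] 0x18->0x0a len=5 : 5a 66 49 bf 5b
[1] 0x12->0x0d len=2 : b2 8a
[2] 0x1e->0x09 len=6 : c6 82 8e 6f 68 76
[3] 0x09->0x15 len=4 : c6 82 8e 6f
query mem[0x0a]=0x82, mem[0x0d]=0x68, mem[0x17]=0x8e, mem[0x09]=0xc6, mem[0x02]=0x07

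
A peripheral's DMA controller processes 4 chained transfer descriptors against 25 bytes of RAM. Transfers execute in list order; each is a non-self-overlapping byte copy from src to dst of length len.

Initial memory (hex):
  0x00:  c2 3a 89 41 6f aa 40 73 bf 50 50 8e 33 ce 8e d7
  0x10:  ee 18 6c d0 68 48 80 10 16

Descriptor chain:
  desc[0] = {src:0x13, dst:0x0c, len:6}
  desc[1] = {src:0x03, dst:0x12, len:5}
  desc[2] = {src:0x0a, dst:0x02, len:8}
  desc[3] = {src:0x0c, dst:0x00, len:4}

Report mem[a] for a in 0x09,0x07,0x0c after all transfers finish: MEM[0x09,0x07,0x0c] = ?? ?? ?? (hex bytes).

[0] 0x13->0x0c len=6 : d0 68 48 80 10 16
[1] 0x03->0x12 len=5 : 41 6f aa 40 73
[2] 0x0a->0x02 len=8 : 50 8e d0 68 48 80 10 16
[3] 0x0c->0x00 len=4 : d0 68 48 80
query mem[0x09]=0x16, mem[0x07]=0x80, mem[0x0c]=0xd0

MEM[0x09,0x07,0x0c] = 16 80 d0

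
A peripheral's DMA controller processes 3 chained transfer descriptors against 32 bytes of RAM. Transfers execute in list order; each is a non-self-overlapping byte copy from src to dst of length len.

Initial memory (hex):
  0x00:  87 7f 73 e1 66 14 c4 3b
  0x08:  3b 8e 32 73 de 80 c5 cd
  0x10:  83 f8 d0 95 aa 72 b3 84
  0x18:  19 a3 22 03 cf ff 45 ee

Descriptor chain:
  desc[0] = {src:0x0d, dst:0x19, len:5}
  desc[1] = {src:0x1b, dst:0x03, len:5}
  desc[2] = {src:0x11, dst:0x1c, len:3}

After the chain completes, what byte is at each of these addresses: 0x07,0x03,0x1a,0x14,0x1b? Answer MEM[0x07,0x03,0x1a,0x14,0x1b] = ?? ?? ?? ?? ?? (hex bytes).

MEM[0x07,0x03,0x1a,0x14,0x1b] = ee cd c5 aa cd

D0: mem[0x19..0x1d] <- [80 c5 cd 83 f8]
D1: mem[0x03..0x07] <- [cd 83 f8 45 ee]
D2: mem[0x1c..0x1e] <- [f8 d0 95]
query mem[0x07]=0xee, mem[0x03]=0xcd, mem[0x1a]=0xc5, mem[0x14]=0xaa, mem[0x1b]=0xcd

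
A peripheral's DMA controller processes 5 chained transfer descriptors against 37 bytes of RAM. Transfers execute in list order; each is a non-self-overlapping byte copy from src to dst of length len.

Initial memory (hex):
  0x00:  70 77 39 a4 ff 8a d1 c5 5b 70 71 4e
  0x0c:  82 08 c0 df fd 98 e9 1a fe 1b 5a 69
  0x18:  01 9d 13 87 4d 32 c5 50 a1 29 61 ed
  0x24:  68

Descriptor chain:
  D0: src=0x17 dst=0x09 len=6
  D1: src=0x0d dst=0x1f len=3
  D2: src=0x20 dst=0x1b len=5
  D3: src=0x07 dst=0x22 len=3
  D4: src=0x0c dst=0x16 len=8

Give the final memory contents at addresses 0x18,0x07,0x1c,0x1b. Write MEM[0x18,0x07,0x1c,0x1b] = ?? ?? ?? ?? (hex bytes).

  after D0: wrote 6B at 0x09 = 69019d13874d
  after D1: wrote 3B at 0x1f = 874ddf
  after D2: wrote 5B at 0x1b = 4ddf61ed68
  after D3: wrote 3B at 0x22 = c55b69
  after D4: wrote 8B at 0x16 = 13874ddffd98e91a
query mem[0x18]=0x4d, mem[0x07]=0xc5, mem[0x1c]=0xe9, mem[0x1b]=0x98

MEM[0x18,0x07,0x1c,0x1b] = 4d c5 e9 98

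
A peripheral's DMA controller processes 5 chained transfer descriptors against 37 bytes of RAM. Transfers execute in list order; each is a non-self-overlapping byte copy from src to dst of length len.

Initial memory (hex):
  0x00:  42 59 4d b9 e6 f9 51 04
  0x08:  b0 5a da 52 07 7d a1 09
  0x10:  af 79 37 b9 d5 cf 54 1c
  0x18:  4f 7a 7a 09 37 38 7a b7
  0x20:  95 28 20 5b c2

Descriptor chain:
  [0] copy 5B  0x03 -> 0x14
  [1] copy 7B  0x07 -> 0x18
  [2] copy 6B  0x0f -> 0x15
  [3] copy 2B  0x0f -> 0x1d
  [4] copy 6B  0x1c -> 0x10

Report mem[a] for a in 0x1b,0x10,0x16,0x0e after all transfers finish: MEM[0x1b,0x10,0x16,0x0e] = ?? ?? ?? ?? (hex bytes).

D0: mem[0x14..0x18] <- [b9 e6 f9 51 04]
D1: mem[0x18..0x1e] <- [04 b0 5a da 52 07 7d]
D2: mem[0x15..0x1a] <- [09 af 79 37 b9 b9]
D3: mem[0x1d..0x1e] <- [09 af]
D4: mem[0x10..0x15] <- [52 09 af b7 95 28]
query mem[0x1b]=0xda, mem[0x10]=0x52, mem[0x16]=0xaf, mem[0x0e]=0xa1

MEM[0x1b,0x10,0x16,0x0e] = da 52 af a1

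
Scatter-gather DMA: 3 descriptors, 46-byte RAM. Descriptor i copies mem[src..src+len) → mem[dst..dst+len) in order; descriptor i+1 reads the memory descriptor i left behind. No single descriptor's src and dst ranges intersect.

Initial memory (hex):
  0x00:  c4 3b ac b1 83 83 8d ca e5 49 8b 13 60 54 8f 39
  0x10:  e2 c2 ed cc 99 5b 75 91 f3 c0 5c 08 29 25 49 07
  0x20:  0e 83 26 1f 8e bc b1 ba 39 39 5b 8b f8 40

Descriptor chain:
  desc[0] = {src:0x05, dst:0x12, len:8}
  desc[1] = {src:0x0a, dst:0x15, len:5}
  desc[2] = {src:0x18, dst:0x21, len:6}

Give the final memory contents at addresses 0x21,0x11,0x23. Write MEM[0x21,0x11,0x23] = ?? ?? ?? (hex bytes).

MEM[0x21,0x11,0x23] = 54 c2 5c

#0 dst[0x12+8] := {0x83,0x8d,0xca,0xe5,0x49,0x8b,0x13,0x60}
#1 dst[0x15+5] := {0x8b,0x13,0x60,0x54,0x8f}
#2 dst[0x21+6] := {0x54,0x8f,0x5c,0x08,0x29,0x25}
query mem[0x21]=0x54, mem[0x11]=0xc2, mem[0x23]=0x5c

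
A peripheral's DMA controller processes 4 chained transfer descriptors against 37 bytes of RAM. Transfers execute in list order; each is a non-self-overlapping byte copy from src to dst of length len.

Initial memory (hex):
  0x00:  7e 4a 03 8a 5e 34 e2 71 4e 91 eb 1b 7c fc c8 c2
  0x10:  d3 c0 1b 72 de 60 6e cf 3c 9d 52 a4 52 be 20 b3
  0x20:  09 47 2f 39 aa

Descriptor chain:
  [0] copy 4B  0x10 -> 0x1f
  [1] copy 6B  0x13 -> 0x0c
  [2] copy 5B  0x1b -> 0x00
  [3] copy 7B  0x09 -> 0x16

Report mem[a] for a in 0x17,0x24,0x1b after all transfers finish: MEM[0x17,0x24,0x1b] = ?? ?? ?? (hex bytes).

D0: mem[0x1f..0x22] <- [d3 c0 1b 72]
D1: mem[0x0c..0x11] <- [72 de 60 6e cf 3c]
D2: mem[0x00..0x04] <- [a4 52 be 20 d3]
D3: mem[0x16..0x1c] <- [91 eb 1b 72 de 60 6e]
query mem[0x17]=0xeb, mem[0x24]=0xaa, mem[0x1b]=0x60

MEM[0x17,0x24,0x1b] = eb aa 60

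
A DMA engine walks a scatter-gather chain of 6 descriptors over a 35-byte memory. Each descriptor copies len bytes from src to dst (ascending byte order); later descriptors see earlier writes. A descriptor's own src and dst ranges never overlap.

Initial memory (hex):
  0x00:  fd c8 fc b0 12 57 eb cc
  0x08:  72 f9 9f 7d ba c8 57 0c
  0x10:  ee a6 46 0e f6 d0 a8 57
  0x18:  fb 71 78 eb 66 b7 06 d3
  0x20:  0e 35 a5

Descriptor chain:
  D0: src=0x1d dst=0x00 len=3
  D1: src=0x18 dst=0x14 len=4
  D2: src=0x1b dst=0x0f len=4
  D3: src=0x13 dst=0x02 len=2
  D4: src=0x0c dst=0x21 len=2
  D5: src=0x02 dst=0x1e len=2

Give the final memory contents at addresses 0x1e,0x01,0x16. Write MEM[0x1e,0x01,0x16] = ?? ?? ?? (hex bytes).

MEM[0x1e,0x01,0x16] = 0e 06 78

  after D0: wrote 3B at 0x00 = b706d3
  after D1: wrote 4B at 0x14 = fb7178eb
  after D2: wrote 4B at 0x0f = eb66b706
  after D3: wrote 2B at 0x02 = 0efb
  after D4: wrote 2B at 0x21 = bac8
  after D5: wrote 2B at 0x1e = 0efb
query mem[0x1e]=0x0e, mem[0x01]=0x06, mem[0x16]=0x78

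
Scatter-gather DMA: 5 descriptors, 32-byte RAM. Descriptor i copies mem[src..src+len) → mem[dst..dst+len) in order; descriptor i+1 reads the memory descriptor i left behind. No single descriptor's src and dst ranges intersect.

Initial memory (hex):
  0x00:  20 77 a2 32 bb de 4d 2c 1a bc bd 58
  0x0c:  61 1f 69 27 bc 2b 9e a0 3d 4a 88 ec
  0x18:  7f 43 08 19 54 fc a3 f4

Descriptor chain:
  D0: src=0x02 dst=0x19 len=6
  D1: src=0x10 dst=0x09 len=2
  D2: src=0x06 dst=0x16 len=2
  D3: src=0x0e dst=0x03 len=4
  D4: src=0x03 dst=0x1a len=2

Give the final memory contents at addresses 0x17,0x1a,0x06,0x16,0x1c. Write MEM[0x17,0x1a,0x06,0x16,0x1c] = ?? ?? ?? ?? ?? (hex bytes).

[0] 0x02->0x19 len=6 : a2 32 bb de 4d 2c
[1] 0x10->0x09 len=2 : bc 2b
[2] 0x06->0x16 len=2 : 4d 2c
[3] 0x0e->0x03 len=4 : 69 27 bc 2b
[4] 0x03->0x1a len=2 : 69 27
query mem[0x17]=0x2c, mem[0x1a]=0x69, mem[0x06]=0x2b, mem[0x16]=0x4d, mem[0x1c]=0xde

MEM[0x17,0x1a,0x06,0x16,0x1c] = 2c 69 2b 4d de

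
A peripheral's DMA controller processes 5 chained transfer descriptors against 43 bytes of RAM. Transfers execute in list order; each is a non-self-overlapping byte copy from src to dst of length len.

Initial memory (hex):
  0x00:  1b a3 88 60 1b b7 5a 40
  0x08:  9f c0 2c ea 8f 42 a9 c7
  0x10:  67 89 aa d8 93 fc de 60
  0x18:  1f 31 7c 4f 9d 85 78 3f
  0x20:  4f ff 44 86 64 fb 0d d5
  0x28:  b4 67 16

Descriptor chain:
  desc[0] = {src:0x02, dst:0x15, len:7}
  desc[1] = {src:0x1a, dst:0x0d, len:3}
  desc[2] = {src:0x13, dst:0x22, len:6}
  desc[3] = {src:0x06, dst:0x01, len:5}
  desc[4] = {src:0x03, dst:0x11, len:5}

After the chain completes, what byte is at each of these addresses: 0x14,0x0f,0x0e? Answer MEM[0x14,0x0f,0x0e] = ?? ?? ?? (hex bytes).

#0 dst[0x15+7] := {0x88,0x60,0x1b,0xb7,0x5a,0x40,0x9f}
#1 dst[0x0d+3] := {0x40,0x9f,0x9d}
#2 dst[0x22+6] := {0xd8,0x93,0x88,0x60,0x1b,0xb7}
#3 dst[0x01+5] := {0x5a,0x40,0x9f,0xc0,0x2c}
#4 dst[0x11+5] := {0x9f,0xc0,0x2c,0x5a,0x40}
query mem[0x14]=0x5a, mem[0x0f]=0x9d, mem[0x0e]=0x9f

MEM[0x14,0x0f,0x0e] = 5a 9d 9f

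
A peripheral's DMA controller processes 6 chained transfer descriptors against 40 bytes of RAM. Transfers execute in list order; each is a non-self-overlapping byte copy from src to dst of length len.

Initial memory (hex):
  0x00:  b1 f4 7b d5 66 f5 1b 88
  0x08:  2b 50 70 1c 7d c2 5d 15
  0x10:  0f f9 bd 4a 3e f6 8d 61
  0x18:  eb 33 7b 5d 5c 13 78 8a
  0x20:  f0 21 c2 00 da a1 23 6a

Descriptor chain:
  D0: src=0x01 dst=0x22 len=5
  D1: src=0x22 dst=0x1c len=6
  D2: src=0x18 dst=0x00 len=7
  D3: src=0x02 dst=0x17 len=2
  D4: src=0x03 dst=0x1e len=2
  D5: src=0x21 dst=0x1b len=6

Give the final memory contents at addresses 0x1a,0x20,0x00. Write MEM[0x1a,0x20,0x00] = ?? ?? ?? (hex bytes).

D0: mem[0x22..0x26] <- [f4 7b d5 66 f5]
D1: mem[0x1c..0x21] <- [f4 7b d5 66 f5 6a]
D2: mem[0x00..0x06] <- [eb 33 7b 5d f4 7b d5]
D3: mem[0x17..0x18] <- [7b 5d]
D4: mem[0x1e..0x1f] <- [5d f4]
D5: mem[0x1b..0x20] <- [6a f4 7b d5 66 f5]
query mem[0x1a]=0x7b, mem[0x20]=0xf5, mem[0x00]=0xeb

MEM[0x1a,0x20,0x00] = 7b f5 eb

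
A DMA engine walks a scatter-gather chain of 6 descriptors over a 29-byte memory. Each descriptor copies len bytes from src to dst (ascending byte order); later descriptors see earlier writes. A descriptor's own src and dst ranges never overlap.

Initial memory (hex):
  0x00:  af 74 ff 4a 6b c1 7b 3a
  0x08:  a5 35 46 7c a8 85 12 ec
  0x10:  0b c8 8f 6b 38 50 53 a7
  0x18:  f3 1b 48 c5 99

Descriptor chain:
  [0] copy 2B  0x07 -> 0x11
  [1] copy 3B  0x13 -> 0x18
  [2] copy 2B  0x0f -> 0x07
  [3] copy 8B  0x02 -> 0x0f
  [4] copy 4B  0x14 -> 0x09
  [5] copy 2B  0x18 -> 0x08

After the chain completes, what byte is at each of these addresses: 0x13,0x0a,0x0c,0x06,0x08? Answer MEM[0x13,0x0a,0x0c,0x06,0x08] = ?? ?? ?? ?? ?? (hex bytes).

MEM[0x13,0x0a,0x0c,0x06,0x08] = 7b 0b a7 7b 6b

[0] 0x07->0x11 len=2 : 3a a5
[1] 0x13->0x18 len=3 : 6b 38 50
[2] 0x0f->0x07 len=2 : ec 0b
[3] 0x02->0x0f len=8 : ff 4a 6b c1 7b ec 0b 35
[4] 0x14->0x09 len=4 : ec 0b 35 a7
[5] 0x18->0x08 len=2 : 6b 38
query mem[0x13]=0x7b, mem[0x0a]=0x0b, mem[0x0c]=0xa7, mem[0x06]=0x7b, mem[0x08]=0x6b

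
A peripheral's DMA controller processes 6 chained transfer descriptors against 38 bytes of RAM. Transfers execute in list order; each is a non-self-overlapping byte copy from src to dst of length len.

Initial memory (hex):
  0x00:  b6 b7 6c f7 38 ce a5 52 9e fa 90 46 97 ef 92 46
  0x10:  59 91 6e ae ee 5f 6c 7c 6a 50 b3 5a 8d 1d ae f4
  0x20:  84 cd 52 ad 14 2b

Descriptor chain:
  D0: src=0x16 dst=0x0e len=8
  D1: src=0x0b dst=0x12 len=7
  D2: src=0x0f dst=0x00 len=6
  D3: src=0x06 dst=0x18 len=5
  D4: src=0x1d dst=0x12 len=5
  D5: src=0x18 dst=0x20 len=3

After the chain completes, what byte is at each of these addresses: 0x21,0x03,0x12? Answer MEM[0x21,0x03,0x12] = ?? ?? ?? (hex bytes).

MEM[0x21,0x03,0x12] = 52 46 1d

  after D0: wrote 8B at 0x0e = 6c7c6a50b35a8d1d
  after D1: wrote 7B at 0x12 = 4697ef6c7c6a50
  after D2: wrote 6B at 0x00 = 7c6a504697ef
  after D3: wrote 5B at 0x18 = a5529efa90
  after D4: wrote 5B at 0x12 = 1daef484cd
  after D5: wrote 3B at 0x20 = a5529e
query mem[0x21]=0x52, mem[0x03]=0x46, mem[0x12]=0x1d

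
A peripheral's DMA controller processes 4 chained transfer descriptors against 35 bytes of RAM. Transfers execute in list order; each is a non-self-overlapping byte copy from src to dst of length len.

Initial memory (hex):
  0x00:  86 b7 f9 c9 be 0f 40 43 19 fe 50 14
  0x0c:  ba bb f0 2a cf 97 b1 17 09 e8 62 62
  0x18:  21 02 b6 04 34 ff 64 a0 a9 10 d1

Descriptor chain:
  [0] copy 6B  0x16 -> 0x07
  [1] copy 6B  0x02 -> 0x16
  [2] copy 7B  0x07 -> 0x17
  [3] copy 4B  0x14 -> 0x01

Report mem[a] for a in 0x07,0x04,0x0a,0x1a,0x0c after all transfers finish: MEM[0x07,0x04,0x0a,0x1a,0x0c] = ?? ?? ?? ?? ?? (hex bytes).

[0] 0x16->0x07 len=6 : 62 62 21 02 b6 04
[1] 0x02->0x16 len=6 : f9 c9 be 0f 40 62
[2] 0x07->0x17 len=7 : 62 62 21 02 b6 04 bb
[3] 0x14->0x01 len=4 : 09 e8 f9 62
query mem[0x07]=0x62, mem[0x04]=0x62, mem[0x0a]=0x02, mem[0x1a]=0x02, mem[0x0c]=0x04

MEM[0x07,0x04,0x0a,0x1a,0x0c] = 62 62 02 02 04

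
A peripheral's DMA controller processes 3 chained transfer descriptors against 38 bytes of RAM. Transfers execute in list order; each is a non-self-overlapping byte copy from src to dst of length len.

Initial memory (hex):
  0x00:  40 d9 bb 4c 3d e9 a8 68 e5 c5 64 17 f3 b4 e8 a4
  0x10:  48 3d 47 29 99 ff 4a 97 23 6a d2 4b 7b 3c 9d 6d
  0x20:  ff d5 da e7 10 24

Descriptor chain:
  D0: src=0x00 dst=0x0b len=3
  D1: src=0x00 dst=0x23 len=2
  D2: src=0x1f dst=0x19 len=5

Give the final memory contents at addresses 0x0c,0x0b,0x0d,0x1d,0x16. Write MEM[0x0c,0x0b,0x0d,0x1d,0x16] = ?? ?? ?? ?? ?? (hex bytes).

MEM[0x0c,0x0b,0x0d,0x1d,0x16] = d9 40 bb 40 4a

  after D0: wrote 3B at 0x0b = 40d9bb
  after D1: wrote 2B at 0x23 = 40d9
  after D2: wrote 5B at 0x19 = 6dffd5da40
query mem[0x0c]=0xd9, mem[0x0b]=0x40, mem[0x0d]=0xbb, mem[0x1d]=0x40, mem[0x16]=0x4a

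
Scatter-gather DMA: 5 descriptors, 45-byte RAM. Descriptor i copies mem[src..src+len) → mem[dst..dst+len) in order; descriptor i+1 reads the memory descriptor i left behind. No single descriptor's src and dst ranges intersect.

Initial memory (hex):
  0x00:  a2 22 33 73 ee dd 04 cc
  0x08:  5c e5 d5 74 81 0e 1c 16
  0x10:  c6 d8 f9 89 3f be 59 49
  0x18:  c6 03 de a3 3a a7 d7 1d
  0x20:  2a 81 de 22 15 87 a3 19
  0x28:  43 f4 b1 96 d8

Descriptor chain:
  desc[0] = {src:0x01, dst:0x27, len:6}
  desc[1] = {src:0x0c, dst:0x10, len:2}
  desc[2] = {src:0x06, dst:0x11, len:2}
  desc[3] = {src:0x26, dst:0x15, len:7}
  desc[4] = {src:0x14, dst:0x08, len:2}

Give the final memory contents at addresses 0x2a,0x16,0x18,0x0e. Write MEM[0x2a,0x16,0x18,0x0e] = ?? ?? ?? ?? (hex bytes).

[0] 0x01->0x27 len=6 : 22 33 73 ee dd 04
[1] 0x0c->0x10 len=2 : 81 0e
[2] 0x06->0x11 len=2 : 04 cc
[3] 0x26->0x15 len=7 : a3 22 33 73 ee dd 04
[4] 0x14->0x08 len=2 : 3f a3
query mem[0x2a]=0xee, mem[0x16]=0x22, mem[0x18]=0x73, mem[0x0e]=0x1c

MEM[0x2a,0x16,0x18,0x0e] = ee 22 73 1c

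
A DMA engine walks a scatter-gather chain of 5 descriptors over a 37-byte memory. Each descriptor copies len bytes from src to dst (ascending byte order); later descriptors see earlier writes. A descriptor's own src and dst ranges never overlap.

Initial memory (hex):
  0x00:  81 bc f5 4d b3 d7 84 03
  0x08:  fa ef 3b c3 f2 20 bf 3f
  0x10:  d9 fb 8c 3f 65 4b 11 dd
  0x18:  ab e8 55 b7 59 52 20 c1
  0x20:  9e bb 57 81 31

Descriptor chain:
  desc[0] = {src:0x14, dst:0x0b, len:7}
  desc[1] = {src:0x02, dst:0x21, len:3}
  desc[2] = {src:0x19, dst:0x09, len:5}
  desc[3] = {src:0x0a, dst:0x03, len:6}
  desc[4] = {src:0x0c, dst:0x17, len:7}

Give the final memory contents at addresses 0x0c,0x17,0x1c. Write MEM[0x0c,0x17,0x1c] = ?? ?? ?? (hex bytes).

MEM[0x0c,0x17,0x1c] = 59 59 55

  after D0: wrote 7B at 0x0b = 654b11ddabe855
  after D1: wrote 3B at 0x21 = f54db3
  after D2: wrote 5B at 0x09 = e855b75952
  after D3: wrote 6B at 0x03 = 55b75952ddab
  after D4: wrote 7B at 0x17 = 5952ddabe8558c
query mem[0x0c]=0x59, mem[0x17]=0x59, mem[0x1c]=0x55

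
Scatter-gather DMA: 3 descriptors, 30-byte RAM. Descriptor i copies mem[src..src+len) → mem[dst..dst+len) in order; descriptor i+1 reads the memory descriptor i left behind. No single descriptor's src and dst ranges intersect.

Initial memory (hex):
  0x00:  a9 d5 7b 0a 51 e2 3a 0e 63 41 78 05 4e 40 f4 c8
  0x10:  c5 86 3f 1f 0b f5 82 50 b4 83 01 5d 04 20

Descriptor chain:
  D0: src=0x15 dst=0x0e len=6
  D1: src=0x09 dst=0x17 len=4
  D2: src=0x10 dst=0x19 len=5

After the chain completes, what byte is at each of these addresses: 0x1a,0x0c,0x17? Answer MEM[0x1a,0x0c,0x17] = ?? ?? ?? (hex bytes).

MEM[0x1a,0x0c,0x17] = b4 4e 41

[0] 0x15->0x0e len=6 : f5 82 50 b4 83 01
[1] 0x09->0x17 len=4 : 41 78 05 4e
[2] 0x10->0x19 len=5 : 50 b4 83 01 0b
query mem[0x1a]=0xb4, mem[0x0c]=0x4e, mem[0x17]=0x41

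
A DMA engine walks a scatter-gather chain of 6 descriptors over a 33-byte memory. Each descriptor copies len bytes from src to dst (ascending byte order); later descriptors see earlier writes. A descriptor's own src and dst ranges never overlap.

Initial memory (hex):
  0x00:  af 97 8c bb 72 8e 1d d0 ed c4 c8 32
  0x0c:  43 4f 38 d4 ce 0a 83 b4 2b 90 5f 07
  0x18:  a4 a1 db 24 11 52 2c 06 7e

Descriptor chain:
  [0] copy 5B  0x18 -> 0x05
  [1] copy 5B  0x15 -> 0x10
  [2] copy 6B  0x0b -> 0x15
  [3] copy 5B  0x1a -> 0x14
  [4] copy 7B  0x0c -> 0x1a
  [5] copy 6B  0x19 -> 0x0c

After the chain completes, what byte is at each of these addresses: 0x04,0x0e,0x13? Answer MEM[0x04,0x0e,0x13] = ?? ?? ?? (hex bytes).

  after D0: wrote 5B at 0x05 = a4a1db2411
  after D1: wrote 5B at 0x10 = 905f07a4a1
  after D2: wrote 6B at 0x15 = 32434f38d490
  after D3: wrote 5B at 0x14 = 902411522c
  after D4: wrote 7B at 0x1a = 434f38d4905f07
  after D5: wrote 6B at 0x0c = d4434f38d490
query mem[0x04]=0x72, mem[0x0e]=0x4f, mem[0x13]=0xa4

MEM[0x04,0x0e,0x13] = 72 4f a4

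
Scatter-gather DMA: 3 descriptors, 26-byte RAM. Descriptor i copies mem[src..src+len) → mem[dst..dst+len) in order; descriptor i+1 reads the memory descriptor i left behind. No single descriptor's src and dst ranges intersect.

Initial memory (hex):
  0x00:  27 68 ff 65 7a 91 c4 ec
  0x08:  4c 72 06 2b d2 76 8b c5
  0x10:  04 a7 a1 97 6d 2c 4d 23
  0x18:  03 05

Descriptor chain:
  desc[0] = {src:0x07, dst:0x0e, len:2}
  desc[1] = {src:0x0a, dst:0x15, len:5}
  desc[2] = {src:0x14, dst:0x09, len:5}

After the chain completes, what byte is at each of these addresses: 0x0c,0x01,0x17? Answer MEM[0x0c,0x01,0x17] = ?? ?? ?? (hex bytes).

D0: mem[0x0e..0x0f] <- [ec 4c]
D1: mem[0x15..0x19] <- [06 2b d2 76 ec]
D2: mem[0x09..0x0d] <- [6d 06 2b d2 76]
query mem[0x0c]=0xd2, mem[0x01]=0x68, mem[0x17]=0xd2

MEM[0x0c,0x01,0x17] = d2 68 d2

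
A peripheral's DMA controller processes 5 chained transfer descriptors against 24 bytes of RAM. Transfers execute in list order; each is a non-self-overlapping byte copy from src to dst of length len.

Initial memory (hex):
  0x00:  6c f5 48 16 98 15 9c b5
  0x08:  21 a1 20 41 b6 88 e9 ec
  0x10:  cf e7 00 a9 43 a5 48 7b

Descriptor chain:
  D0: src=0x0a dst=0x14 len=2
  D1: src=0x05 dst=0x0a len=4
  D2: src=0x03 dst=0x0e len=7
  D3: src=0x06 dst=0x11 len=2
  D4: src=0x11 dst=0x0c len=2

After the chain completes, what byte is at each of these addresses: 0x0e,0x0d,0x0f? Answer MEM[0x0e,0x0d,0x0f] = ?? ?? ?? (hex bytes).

MEM[0x0e,0x0d,0x0f] = 16 b5 98

D0: mem[0x14..0x15] <- [20 41]
D1: mem[0x0a..0x0d] <- [15 9c b5 21]
D2: mem[0x0e..0x14] <- [16 98 15 9c b5 21 a1]
D3: mem[0x11..0x12] <- [9c b5]
D4: mem[0x0c..0x0d] <- [9c b5]
query mem[0x0e]=0x16, mem[0x0d]=0xb5, mem[0x0f]=0x98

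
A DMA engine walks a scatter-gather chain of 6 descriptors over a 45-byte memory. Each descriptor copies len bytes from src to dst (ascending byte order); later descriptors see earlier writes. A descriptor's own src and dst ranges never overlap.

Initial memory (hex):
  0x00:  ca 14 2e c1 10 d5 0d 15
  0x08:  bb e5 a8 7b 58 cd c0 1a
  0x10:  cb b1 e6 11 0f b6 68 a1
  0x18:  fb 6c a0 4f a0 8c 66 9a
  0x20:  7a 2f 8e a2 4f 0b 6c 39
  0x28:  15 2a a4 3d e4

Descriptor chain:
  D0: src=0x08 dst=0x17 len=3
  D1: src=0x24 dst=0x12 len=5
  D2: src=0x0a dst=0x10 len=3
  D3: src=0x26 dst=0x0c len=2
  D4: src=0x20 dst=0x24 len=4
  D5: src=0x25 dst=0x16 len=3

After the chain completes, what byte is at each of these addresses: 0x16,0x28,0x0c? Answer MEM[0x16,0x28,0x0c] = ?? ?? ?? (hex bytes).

D0: mem[0x17..0x19] <- [bb e5 a8]
D1: mem[0x12..0x16] <- [4f 0b 6c 39 15]
D2: mem[0x10..0x12] <- [a8 7b 58]
D3: mem[0x0c..0x0d] <- [6c 39]
D4: mem[0x24..0x27] <- [7a 2f 8e a2]
D5: mem[0x16..0x18] <- [2f 8e a2]
query mem[0x16]=0x2f, mem[0x28]=0x15, mem[0x0c]=0x6c

MEM[0x16,0x28,0x0c] = 2f 15 6c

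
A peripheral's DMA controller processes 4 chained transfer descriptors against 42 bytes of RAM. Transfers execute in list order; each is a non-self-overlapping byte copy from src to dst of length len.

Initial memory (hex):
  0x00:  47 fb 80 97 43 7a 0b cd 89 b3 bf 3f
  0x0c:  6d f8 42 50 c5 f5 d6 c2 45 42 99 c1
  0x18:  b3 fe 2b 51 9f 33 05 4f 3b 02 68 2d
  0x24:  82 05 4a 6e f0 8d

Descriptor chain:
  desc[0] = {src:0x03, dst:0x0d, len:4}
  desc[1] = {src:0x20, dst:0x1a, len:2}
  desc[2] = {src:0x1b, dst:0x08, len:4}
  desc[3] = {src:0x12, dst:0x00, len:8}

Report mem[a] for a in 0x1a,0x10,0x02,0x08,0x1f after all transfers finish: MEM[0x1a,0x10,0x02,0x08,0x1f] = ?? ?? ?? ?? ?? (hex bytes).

MEM[0x1a,0x10,0x02,0x08,0x1f] = 3b 0b 45 02 4f

  after D0: wrote 4B at 0x0d = 97437a0b
  after D1: wrote 2B at 0x1a = 3b02
  after D2: wrote 4B at 0x08 = 029f3305
  after D3: wrote 8B at 0x00 = d6c2454299c1b3fe
query mem[0x1a]=0x3b, mem[0x10]=0x0b, mem[0x02]=0x45, mem[0x08]=0x02, mem[0x1f]=0x4f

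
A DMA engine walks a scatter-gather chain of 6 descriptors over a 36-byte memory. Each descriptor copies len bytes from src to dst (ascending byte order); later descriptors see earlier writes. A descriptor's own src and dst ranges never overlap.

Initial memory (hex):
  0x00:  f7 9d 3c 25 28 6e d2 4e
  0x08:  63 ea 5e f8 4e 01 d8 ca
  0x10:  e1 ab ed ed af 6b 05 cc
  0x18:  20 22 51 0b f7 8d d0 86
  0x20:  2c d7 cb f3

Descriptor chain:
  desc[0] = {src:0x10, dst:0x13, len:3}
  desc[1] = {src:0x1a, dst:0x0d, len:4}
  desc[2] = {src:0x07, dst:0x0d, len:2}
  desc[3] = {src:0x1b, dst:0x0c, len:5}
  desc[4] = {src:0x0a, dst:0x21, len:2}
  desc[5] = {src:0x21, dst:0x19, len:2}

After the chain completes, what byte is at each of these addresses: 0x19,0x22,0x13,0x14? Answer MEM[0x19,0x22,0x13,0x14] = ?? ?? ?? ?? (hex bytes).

MEM[0x19,0x22,0x13,0x14] = 5e f8 e1 ab

D0: mem[0x13..0x15] <- [e1 ab ed]
D1: mem[0x0d..0x10] <- [51 0b f7 8d]
D2: mem[0x0d..0x0e] <- [4e 63]
D3: mem[0x0c..0x10] <- [0b f7 8d d0 86]
D4: mem[0x21..0x22] <- [5e f8]
D5: mem[0x19..0x1a] <- [5e f8]
query mem[0x19]=0x5e, mem[0x22]=0xf8, mem[0x13]=0xe1, mem[0x14]=0xab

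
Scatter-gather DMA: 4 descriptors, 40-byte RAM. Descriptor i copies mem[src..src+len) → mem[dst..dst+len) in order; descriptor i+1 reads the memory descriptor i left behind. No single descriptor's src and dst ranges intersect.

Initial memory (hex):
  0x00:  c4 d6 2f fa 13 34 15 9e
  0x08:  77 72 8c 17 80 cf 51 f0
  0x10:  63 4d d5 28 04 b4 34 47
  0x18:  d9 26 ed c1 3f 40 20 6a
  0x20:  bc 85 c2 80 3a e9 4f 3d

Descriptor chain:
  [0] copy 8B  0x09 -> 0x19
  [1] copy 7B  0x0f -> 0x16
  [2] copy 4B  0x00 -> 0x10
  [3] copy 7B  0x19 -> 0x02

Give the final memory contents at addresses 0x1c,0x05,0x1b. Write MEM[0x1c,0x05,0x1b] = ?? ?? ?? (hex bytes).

  after D0: wrote 8B at 0x19 = 728c1780cf51f063
  after D1: wrote 7B at 0x16 = f0634dd52804b4
  after D2: wrote 4B at 0x10 = c4d62ffa
  after D3: wrote 7B at 0x02 = d52804b4cf51f0
query mem[0x1c]=0xb4, mem[0x05]=0xb4, mem[0x1b]=0x04

MEM[0x1c,0x05,0x1b] = b4 b4 04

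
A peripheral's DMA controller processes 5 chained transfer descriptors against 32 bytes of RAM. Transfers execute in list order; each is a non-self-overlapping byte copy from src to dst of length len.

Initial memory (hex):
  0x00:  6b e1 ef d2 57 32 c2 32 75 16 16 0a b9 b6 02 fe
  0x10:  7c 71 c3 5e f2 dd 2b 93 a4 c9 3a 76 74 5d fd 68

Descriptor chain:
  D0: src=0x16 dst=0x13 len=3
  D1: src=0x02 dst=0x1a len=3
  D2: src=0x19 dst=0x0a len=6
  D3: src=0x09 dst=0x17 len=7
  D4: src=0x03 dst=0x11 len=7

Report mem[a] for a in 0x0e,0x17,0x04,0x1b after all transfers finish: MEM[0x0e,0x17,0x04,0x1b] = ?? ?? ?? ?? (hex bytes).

MEM[0x0e,0x17,0x04,0x1b] = 5d 16 57 57

#0 dst[0x13+3] := {0x2b,0x93,0xa4}
#1 dst[0x1a+3] := {0xef,0xd2,0x57}
#2 dst[0x0a+6] := {0xc9,0xef,0xd2,0x57,0x5d,0xfd}
#3 dst[0x17+7] := {0x16,0xc9,0xef,0xd2,0x57,0x5d,0xfd}
#4 dst[0x11+7] := {0xd2,0x57,0x32,0xc2,0x32,0x75,0x16}
query mem[0x0e]=0x5d, mem[0x17]=0x16, mem[0x04]=0x57, mem[0x1b]=0x57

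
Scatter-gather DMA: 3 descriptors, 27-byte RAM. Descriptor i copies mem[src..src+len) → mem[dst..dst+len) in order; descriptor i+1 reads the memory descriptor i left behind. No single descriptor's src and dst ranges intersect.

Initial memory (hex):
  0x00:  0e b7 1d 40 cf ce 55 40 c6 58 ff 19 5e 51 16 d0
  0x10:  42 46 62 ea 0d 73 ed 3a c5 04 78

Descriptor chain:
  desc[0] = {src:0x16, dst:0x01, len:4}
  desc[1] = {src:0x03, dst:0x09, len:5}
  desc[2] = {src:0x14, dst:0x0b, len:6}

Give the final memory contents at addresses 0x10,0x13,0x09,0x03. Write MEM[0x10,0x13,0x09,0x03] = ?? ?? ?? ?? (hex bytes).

MEM[0x10,0x13,0x09,0x03] = 04 ea c5 c5

#0 dst[0x01+4] := {0xed,0x3a,0xc5,0x04}
#1 dst[0x09+5] := {0xc5,0x04,0xce,0x55,0x40}
#2 dst[0x0b+6] := {0x0d,0x73,0xed,0x3a,0xc5,0x04}
query mem[0x10]=0x04, mem[0x13]=0xea, mem[0x09]=0xc5, mem[0x03]=0xc5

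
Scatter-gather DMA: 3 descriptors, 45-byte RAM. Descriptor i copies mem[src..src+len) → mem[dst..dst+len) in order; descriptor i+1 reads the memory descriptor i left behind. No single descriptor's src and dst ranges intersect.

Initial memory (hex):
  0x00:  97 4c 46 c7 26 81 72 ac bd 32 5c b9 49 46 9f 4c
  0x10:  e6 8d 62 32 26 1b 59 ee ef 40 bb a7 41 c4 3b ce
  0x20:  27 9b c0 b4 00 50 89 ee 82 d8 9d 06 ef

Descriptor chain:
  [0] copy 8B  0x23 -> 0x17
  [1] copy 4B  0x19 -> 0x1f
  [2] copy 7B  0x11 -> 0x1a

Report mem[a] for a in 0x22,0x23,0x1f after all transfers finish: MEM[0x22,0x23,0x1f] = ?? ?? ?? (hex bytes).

MEM[0x22,0x23,0x1f] = 82 b4 59

[0] 0x23->0x17 len=8 : b4 00 50 89 ee 82 d8 9d
[1] 0x19->0x1f len=4 : 50 89 ee 82
[2] 0x11->0x1a len=7 : 8d 62 32 26 1b 59 b4
query mem[0x22]=0x82, mem[0x23]=0xb4, mem[0x1f]=0x59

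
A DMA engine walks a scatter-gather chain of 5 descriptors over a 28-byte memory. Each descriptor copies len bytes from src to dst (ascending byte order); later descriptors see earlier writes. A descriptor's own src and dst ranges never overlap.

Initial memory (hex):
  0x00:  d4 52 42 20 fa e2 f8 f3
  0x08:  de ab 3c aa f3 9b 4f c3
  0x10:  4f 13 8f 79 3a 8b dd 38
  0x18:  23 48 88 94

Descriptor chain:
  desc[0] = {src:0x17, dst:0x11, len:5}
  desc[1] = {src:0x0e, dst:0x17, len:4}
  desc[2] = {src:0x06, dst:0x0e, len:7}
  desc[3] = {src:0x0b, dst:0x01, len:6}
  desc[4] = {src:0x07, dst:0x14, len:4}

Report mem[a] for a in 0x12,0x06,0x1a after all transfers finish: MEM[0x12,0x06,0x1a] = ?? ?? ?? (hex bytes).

MEM[0x12,0x06,0x1a] = 3c de 38

D0: mem[0x11..0x15] <- [38 23 48 88 94]
D1: mem[0x17..0x1a] <- [4f c3 4f 38]
D2: mem[0x0e..0x14] <- [f8 f3 de ab 3c aa f3]
D3: mem[0x01..0x06] <- [aa f3 9b f8 f3 de]
D4: mem[0x14..0x17] <- [f3 de ab 3c]
query mem[0x12]=0x3c, mem[0x06]=0xde, mem[0x1a]=0x38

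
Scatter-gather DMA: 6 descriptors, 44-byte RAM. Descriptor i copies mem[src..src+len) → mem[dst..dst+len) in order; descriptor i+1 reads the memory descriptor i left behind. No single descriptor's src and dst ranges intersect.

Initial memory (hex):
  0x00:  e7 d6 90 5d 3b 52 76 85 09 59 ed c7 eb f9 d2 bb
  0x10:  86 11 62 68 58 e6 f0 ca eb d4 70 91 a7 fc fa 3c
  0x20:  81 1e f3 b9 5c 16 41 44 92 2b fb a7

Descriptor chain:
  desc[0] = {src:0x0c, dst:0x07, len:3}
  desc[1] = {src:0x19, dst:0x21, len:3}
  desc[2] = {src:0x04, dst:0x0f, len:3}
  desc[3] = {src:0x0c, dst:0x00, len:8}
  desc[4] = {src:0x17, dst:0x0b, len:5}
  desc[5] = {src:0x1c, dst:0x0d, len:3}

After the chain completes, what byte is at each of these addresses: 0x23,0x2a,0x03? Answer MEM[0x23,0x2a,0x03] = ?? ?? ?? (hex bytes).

D0: mem[0x07..0x09] <- [eb f9 d2]
D1: mem[0x21..0x23] <- [d4 70 91]
D2: mem[0x0f..0x11] <- [3b 52 76]
D3: mem[0x00..0x07] <- [eb f9 d2 3b 52 76 62 68]
D4: mem[0x0b..0x0f] <- [ca eb d4 70 91]
D5: mem[0x0d..0x0f] <- [a7 fc fa]
query mem[0x23]=0x91, mem[0x2a]=0xfb, mem[0x03]=0x3b

MEM[0x23,0x2a,0x03] = 91 fb 3b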